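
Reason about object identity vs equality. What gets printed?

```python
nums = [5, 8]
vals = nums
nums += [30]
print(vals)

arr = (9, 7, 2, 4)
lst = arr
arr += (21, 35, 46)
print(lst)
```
[5, 8, 30]
(9, 7, 2, 4)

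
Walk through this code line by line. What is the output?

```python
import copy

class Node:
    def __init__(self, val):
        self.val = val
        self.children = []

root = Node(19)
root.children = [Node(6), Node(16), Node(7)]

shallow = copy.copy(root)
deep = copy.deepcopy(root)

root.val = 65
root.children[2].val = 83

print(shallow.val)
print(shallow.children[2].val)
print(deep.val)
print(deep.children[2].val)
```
19
83
19
7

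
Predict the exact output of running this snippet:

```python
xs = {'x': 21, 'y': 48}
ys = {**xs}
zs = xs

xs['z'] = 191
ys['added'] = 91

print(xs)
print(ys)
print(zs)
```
{'x': 21, 'y': 48, 'z': 191}
{'x': 21, 'y': 48, 'added': 91}
{'x': 21, 'y': 48, 'z': 191}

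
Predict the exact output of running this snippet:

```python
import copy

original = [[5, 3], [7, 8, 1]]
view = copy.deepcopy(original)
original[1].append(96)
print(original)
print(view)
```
[[5, 3], [7, 8, 1, 96]]
[[5, 3], [7, 8, 1]]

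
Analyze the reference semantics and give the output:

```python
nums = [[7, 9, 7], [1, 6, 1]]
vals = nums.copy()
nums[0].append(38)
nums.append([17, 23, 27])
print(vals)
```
[[7, 9, 7, 38], [1, 6, 1]]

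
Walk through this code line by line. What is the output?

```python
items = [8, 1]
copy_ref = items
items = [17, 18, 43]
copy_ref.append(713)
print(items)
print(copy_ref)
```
[17, 18, 43]
[8, 1, 713]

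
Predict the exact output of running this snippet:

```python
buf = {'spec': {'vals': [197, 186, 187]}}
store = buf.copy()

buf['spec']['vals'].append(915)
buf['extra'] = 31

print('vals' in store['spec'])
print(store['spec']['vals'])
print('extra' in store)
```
True
[197, 186, 187, 915]
False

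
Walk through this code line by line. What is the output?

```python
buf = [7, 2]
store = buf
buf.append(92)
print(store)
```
[7, 2, 92]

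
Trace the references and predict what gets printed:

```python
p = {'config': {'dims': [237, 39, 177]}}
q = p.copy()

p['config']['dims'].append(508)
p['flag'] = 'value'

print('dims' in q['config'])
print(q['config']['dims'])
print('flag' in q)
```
True
[237, 39, 177, 508]
False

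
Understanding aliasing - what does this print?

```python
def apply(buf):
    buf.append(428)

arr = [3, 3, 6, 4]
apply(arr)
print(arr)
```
[3, 3, 6, 4, 428]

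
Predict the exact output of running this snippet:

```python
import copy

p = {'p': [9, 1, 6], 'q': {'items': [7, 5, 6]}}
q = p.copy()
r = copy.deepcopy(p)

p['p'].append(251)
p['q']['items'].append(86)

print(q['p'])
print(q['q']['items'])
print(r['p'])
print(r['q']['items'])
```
[9, 1, 6, 251]
[7, 5, 6, 86]
[9, 1, 6]
[7, 5, 6]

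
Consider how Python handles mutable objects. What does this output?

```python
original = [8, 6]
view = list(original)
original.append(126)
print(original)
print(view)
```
[8, 6, 126]
[8, 6]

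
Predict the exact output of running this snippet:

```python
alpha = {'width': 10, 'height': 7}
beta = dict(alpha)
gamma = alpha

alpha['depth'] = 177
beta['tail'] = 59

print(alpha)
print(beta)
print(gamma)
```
{'width': 10, 'height': 7, 'depth': 177}
{'width': 10, 'height': 7, 'tail': 59}
{'width': 10, 'height': 7, 'depth': 177}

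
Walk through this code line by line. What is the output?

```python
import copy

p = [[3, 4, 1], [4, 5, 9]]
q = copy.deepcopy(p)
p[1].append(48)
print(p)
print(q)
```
[[3, 4, 1], [4, 5, 9, 48]]
[[3, 4, 1], [4, 5, 9]]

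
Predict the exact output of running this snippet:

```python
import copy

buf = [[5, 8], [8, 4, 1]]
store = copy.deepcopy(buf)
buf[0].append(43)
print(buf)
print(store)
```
[[5, 8, 43], [8, 4, 1]]
[[5, 8], [8, 4, 1]]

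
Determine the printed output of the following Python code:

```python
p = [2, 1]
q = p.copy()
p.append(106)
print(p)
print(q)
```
[2, 1, 106]
[2, 1]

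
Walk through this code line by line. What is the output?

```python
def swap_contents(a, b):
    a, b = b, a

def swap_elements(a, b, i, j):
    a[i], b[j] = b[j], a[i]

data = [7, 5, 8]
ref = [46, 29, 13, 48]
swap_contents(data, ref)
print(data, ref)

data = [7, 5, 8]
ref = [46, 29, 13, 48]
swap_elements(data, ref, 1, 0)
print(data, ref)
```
[7, 5, 8] [46, 29, 13, 48]
[7, 46, 8] [5, 29, 13, 48]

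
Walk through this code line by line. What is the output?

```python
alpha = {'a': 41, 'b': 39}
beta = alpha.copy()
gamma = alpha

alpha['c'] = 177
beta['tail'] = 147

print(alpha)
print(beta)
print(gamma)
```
{'a': 41, 'b': 39, 'c': 177}
{'a': 41, 'b': 39, 'tail': 147}
{'a': 41, 'b': 39, 'c': 177}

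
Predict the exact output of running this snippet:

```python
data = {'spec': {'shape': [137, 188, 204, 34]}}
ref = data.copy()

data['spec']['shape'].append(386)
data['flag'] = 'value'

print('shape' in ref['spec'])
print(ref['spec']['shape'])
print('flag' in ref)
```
True
[137, 188, 204, 34, 386]
False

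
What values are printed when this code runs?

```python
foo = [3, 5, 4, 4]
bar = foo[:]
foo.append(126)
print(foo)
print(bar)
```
[3, 5, 4, 4, 126]
[3, 5, 4, 4]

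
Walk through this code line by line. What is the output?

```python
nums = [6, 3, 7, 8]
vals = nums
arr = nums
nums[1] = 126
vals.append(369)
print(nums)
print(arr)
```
[6, 126, 7, 8, 369]
[6, 126, 7, 8, 369]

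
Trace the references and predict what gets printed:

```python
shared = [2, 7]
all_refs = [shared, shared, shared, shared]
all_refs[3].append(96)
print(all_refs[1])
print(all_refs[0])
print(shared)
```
[2, 7, 96]
[2, 7, 96]
[2, 7, 96]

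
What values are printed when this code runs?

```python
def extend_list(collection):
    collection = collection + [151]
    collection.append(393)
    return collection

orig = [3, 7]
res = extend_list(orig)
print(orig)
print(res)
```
[3, 7]
[3, 7, 151, 393]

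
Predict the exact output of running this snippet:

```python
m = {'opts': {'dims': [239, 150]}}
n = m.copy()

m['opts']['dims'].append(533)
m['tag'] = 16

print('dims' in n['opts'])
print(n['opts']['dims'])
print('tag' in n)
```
True
[239, 150, 533]
False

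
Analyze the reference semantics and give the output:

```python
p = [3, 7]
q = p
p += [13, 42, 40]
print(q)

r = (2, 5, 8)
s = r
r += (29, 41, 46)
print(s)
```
[3, 7, 13, 42, 40]
(2, 5, 8)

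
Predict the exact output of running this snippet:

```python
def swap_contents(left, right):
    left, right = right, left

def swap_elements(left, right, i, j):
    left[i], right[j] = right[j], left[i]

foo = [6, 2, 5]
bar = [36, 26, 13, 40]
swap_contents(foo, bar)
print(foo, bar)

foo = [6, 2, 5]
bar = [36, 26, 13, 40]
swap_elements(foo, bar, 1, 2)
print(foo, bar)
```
[6, 2, 5] [36, 26, 13, 40]
[6, 13, 5] [36, 26, 2, 40]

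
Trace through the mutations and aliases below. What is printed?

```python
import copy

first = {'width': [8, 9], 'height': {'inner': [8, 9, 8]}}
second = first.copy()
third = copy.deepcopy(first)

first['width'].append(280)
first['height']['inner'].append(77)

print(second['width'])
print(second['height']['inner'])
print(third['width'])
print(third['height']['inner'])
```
[8, 9, 280]
[8, 9, 8, 77]
[8, 9]
[8, 9, 8]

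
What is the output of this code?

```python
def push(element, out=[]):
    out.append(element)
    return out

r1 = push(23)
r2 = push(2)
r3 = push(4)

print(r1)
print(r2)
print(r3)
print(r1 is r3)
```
[23, 2, 4]
[23, 2, 4]
[23, 2, 4]
True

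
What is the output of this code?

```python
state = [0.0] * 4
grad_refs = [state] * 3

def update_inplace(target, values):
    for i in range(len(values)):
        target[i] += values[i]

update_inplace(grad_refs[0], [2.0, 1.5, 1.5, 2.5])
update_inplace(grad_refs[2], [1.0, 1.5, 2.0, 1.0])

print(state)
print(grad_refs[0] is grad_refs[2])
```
[3.0, 3.0, 3.5, 3.5]
True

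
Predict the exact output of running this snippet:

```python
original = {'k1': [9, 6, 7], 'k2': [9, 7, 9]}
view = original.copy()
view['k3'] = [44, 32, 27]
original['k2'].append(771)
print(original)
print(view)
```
{'k1': [9, 6, 7], 'k2': [9, 7, 9, 771]}
{'k1': [9, 6, 7], 'k2': [9, 7, 9, 771], 'k3': [44, 32, 27]}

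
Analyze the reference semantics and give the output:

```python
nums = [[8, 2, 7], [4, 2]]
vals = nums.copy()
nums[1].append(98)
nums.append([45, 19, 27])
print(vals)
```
[[8, 2, 7], [4, 2, 98]]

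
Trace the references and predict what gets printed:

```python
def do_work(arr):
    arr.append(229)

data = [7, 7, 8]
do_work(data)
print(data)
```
[7, 7, 8, 229]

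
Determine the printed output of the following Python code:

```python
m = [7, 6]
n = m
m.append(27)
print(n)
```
[7, 6, 27]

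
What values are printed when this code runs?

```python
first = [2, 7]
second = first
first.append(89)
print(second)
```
[2, 7, 89]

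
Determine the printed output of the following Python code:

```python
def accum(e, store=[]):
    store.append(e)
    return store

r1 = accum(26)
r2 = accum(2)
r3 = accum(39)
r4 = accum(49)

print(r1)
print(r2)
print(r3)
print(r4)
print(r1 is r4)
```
[26, 2, 39, 49]
[26, 2, 39, 49]
[26, 2, 39, 49]
[26, 2, 39, 49]
True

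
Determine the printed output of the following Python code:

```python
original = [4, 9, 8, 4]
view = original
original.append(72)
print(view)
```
[4, 9, 8, 4, 72]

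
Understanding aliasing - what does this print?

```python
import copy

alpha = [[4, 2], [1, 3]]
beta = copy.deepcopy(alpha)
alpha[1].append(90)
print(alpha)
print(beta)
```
[[4, 2], [1, 3, 90]]
[[4, 2], [1, 3]]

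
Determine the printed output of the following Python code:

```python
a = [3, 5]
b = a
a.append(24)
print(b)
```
[3, 5, 24]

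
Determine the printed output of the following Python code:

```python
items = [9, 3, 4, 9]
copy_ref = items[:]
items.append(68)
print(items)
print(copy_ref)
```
[9, 3, 4, 9, 68]
[9, 3, 4, 9]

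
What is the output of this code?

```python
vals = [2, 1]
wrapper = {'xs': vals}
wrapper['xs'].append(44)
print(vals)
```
[2, 1, 44]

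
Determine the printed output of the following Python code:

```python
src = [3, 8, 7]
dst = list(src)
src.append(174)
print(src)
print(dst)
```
[3, 8, 7, 174]
[3, 8, 7]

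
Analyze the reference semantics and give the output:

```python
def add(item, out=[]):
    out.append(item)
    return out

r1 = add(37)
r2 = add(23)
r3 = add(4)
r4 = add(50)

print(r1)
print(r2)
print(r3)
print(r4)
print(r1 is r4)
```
[37, 23, 4, 50]
[37, 23, 4, 50]
[37, 23, 4, 50]
[37, 23, 4, 50]
True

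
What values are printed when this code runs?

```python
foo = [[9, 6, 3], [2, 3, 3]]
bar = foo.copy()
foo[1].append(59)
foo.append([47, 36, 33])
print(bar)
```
[[9, 6, 3], [2, 3, 3, 59]]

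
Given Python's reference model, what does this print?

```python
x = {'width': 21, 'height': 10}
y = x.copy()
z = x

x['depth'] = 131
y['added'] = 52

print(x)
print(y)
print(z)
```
{'width': 21, 'height': 10, 'depth': 131}
{'width': 21, 'height': 10, 'added': 52}
{'width': 21, 'height': 10, 'depth': 131}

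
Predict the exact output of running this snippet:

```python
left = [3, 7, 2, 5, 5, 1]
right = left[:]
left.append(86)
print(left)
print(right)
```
[3, 7, 2, 5, 5, 1, 86]
[3, 7, 2, 5, 5, 1]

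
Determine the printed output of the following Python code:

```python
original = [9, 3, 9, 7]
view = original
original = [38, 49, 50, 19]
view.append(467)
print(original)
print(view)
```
[38, 49, 50, 19]
[9, 3, 9, 7, 467]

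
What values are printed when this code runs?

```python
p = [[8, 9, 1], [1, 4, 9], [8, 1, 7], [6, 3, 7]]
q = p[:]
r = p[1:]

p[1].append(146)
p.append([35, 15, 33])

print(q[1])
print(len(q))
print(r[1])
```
[1, 4, 9, 146]
4
[8, 1, 7]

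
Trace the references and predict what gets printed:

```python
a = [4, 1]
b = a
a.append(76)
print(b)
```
[4, 1, 76]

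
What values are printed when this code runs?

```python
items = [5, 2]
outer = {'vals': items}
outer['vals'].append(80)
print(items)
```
[5, 2, 80]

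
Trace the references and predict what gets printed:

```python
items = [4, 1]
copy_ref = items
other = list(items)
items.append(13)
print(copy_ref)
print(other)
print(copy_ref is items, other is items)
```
[4, 1, 13]
[4, 1]
True False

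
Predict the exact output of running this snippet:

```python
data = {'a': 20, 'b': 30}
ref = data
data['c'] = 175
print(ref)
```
{'a': 20, 'b': 30, 'c': 175}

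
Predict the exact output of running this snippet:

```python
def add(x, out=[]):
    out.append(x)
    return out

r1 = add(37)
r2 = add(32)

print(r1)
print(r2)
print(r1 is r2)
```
[37, 32]
[37, 32]
True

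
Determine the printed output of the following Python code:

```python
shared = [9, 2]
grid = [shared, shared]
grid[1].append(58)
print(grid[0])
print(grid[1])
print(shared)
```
[9, 2, 58]
[9, 2, 58]
[9, 2, 58]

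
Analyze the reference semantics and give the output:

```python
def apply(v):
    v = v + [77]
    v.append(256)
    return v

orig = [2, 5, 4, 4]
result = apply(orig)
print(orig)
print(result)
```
[2, 5, 4, 4]
[2, 5, 4, 4, 77, 256]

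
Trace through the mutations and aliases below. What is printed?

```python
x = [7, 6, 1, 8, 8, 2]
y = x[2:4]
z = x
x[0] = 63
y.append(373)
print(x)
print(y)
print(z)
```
[63, 6, 1, 8, 8, 2]
[1, 8, 373]
[63, 6, 1, 8, 8, 2]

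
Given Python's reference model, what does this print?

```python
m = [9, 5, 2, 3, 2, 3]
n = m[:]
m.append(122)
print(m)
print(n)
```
[9, 5, 2, 3, 2, 3, 122]
[9, 5, 2, 3, 2, 3]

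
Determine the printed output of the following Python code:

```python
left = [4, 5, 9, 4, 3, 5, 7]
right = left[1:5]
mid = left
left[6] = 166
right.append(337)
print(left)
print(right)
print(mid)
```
[4, 5, 9, 4, 3, 5, 166]
[5, 9, 4, 3, 337]
[4, 5, 9, 4, 3, 5, 166]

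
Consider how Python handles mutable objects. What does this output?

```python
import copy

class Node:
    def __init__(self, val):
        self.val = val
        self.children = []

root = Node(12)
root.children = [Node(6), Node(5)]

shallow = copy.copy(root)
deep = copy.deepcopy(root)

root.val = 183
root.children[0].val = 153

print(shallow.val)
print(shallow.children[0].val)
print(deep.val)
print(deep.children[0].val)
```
12
153
12
6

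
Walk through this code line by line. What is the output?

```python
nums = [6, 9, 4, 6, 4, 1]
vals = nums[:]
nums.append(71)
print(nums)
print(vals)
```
[6, 9, 4, 6, 4, 1, 71]
[6, 9, 4, 6, 4, 1]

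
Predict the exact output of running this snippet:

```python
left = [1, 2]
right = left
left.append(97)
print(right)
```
[1, 2, 97]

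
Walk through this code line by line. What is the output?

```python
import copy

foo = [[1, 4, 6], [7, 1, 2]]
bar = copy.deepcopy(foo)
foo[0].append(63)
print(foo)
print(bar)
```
[[1, 4, 6, 63], [7, 1, 2]]
[[1, 4, 6], [7, 1, 2]]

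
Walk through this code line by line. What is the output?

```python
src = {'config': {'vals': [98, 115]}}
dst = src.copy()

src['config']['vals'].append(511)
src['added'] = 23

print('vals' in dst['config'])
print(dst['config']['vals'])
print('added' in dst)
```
True
[98, 115, 511]
False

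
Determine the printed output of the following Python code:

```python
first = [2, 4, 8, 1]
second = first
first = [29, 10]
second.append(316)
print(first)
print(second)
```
[29, 10]
[2, 4, 8, 1, 316]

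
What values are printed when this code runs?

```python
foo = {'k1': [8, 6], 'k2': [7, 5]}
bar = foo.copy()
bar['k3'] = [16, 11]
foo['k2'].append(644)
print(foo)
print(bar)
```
{'k1': [8, 6], 'k2': [7, 5, 644]}
{'k1': [8, 6], 'k2': [7, 5, 644], 'k3': [16, 11]}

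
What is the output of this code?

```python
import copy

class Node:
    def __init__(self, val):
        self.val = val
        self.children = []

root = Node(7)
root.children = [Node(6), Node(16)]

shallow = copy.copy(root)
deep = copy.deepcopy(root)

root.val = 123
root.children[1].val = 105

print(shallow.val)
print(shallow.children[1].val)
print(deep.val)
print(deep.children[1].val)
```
7
105
7
16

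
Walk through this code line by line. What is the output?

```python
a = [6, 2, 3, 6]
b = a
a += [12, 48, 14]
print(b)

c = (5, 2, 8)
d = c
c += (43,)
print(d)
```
[6, 2, 3, 6, 12, 48, 14]
(5, 2, 8)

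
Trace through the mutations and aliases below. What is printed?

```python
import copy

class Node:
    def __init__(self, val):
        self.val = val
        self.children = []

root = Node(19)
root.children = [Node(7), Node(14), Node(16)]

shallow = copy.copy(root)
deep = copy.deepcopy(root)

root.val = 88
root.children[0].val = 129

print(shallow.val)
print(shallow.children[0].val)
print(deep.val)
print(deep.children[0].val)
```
19
129
19
7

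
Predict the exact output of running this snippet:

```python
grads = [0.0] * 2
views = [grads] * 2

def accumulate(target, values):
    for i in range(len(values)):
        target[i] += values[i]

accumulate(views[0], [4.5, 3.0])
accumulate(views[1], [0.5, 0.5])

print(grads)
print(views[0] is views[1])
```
[5.0, 3.5]
True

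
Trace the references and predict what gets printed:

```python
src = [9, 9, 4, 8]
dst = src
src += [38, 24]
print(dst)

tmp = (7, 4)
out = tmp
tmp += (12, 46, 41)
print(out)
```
[9, 9, 4, 8, 38, 24]
(7, 4)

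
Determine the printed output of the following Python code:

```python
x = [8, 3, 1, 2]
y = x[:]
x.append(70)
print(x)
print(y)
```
[8, 3, 1, 2, 70]
[8, 3, 1, 2]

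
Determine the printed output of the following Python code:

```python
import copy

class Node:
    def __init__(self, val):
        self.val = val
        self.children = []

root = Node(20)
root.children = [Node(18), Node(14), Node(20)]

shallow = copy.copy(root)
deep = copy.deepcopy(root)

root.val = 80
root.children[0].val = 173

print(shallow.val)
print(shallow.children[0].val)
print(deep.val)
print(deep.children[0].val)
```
20
173
20
18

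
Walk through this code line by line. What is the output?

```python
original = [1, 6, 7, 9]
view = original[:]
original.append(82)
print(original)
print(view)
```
[1, 6, 7, 9, 82]
[1, 6, 7, 9]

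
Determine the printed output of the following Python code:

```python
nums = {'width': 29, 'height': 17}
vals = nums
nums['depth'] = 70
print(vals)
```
{'width': 29, 'height': 17, 'depth': 70}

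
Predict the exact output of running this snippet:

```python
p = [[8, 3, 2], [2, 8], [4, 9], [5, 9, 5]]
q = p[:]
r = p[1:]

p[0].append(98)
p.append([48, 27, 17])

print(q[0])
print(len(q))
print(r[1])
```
[8, 3, 2, 98]
4
[4, 9]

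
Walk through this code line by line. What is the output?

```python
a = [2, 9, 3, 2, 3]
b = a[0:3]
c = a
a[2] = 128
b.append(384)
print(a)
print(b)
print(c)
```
[2, 9, 128, 2, 3]
[2, 9, 3, 384]
[2, 9, 128, 2, 3]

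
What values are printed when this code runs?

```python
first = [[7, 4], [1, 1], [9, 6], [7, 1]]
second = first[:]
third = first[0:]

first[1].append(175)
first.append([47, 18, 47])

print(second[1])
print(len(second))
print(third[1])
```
[1, 1, 175]
4
[1, 1, 175]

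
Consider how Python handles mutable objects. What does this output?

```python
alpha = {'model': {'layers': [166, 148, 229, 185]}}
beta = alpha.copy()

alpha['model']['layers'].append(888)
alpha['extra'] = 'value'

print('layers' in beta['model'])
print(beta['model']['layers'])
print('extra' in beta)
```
True
[166, 148, 229, 185, 888]
False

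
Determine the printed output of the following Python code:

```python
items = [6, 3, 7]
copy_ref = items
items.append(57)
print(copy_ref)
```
[6, 3, 7, 57]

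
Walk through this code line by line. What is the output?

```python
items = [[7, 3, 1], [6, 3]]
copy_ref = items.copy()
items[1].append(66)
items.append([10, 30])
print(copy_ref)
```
[[7, 3, 1], [6, 3, 66]]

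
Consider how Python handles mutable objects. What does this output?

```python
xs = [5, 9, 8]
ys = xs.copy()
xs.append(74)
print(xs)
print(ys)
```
[5, 9, 8, 74]
[5, 9, 8]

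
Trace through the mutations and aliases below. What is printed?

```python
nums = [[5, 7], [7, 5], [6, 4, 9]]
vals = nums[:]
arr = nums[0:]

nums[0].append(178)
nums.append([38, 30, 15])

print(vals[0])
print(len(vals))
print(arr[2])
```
[5, 7, 178]
3
[6, 4, 9]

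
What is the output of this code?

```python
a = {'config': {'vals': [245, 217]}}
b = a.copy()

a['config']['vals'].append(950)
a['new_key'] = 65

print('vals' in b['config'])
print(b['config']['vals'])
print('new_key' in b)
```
True
[245, 217, 950]
False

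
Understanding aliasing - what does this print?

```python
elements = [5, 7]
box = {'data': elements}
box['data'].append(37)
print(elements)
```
[5, 7, 37]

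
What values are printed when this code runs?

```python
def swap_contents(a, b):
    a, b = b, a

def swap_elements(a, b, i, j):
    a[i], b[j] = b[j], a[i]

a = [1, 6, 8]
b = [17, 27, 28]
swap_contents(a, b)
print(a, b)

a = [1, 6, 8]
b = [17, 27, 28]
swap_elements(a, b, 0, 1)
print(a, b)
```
[1, 6, 8] [17, 27, 28]
[27, 6, 8] [17, 1, 28]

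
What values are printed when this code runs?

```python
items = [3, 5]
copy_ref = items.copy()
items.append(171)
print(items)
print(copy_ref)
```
[3, 5, 171]
[3, 5]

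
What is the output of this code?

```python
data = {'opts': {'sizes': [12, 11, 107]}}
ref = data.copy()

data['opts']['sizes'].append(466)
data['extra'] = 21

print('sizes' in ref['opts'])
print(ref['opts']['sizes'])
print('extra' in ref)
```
True
[12, 11, 107, 466]
False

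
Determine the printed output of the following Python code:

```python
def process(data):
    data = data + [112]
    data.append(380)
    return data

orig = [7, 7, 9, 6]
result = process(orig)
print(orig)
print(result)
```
[7, 7, 9, 6]
[7, 7, 9, 6, 112, 380]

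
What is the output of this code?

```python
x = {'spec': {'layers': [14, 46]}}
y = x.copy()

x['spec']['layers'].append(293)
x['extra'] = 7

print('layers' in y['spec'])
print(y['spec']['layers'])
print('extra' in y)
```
True
[14, 46, 293]
False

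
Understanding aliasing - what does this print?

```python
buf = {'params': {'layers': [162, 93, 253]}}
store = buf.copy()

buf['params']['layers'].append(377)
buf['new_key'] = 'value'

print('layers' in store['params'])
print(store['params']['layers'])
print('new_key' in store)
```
True
[162, 93, 253, 377]
False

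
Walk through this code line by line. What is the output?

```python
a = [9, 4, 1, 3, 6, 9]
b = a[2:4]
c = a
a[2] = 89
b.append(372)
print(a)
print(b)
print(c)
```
[9, 4, 89, 3, 6, 9]
[1, 3, 372]
[9, 4, 89, 3, 6, 9]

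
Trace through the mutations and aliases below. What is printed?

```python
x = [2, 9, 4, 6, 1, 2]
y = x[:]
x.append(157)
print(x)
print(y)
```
[2, 9, 4, 6, 1, 2, 157]
[2, 9, 4, 6, 1, 2]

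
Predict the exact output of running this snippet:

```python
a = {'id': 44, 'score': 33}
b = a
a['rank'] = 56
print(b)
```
{'id': 44, 'score': 33, 'rank': 56}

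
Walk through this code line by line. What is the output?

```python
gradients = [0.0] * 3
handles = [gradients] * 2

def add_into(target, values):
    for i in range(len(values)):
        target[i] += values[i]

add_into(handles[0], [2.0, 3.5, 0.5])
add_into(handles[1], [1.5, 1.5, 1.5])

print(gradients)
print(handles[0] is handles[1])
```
[3.5, 5.0, 2.0]
True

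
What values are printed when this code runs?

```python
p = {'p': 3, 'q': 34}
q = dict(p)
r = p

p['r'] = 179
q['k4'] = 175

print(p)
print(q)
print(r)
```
{'p': 3, 'q': 34, 'r': 179}
{'p': 3, 'q': 34, 'k4': 175}
{'p': 3, 'q': 34, 'r': 179}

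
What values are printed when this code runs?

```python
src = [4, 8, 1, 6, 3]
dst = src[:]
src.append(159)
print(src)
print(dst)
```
[4, 8, 1, 6, 3, 159]
[4, 8, 1, 6, 3]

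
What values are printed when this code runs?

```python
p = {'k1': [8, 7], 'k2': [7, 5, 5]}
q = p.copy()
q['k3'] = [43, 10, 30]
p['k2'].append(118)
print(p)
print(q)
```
{'k1': [8, 7], 'k2': [7, 5, 5, 118]}
{'k1': [8, 7], 'k2': [7, 5, 5, 118], 'k3': [43, 10, 30]}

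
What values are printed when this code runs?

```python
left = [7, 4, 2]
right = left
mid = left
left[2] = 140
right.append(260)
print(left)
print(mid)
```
[7, 4, 140, 260]
[7, 4, 140, 260]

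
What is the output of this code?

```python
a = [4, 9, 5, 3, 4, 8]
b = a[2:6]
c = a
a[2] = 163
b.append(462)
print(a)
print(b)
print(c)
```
[4, 9, 163, 3, 4, 8]
[5, 3, 4, 8, 462]
[4, 9, 163, 3, 4, 8]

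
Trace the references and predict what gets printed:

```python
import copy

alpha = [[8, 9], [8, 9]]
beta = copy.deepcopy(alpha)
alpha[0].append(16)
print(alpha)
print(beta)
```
[[8, 9, 16], [8, 9]]
[[8, 9], [8, 9]]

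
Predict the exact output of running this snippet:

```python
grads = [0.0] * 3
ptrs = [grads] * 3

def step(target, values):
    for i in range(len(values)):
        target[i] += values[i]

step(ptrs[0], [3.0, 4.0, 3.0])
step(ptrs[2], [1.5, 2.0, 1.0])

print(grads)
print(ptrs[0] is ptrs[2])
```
[4.5, 6.0, 4.0]
True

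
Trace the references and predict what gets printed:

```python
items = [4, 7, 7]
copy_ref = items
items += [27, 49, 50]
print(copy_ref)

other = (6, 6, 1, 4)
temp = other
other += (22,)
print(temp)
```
[4, 7, 7, 27, 49, 50]
(6, 6, 1, 4)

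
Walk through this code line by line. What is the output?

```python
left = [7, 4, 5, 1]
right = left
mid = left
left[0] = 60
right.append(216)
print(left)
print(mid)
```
[60, 4, 5, 1, 216]
[60, 4, 5, 1, 216]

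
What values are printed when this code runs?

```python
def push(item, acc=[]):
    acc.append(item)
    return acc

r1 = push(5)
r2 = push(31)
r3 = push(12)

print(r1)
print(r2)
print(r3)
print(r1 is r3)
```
[5, 31, 12]
[5, 31, 12]
[5, 31, 12]
True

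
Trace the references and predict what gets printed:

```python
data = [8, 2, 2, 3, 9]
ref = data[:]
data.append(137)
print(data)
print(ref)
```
[8, 2, 2, 3, 9, 137]
[8, 2, 2, 3, 9]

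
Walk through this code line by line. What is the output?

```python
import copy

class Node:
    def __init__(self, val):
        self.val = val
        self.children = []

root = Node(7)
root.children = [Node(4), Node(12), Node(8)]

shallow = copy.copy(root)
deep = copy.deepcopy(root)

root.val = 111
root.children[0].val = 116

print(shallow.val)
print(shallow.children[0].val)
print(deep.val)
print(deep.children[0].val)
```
7
116
7
4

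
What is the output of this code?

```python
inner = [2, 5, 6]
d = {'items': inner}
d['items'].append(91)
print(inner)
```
[2, 5, 6, 91]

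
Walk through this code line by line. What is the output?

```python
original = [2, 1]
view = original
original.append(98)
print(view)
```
[2, 1, 98]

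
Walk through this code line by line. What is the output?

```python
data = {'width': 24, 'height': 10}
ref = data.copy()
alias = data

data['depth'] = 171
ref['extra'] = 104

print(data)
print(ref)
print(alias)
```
{'width': 24, 'height': 10, 'depth': 171}
{'width': 24, 'height': 10, 'extra': 104}
{'width': 24, 'height': 10, 'depth': 171}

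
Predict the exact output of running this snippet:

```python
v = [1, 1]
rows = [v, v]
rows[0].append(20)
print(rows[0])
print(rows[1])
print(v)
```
[1, 1, 20]
[1, 1, 20]
[1, 1, 20]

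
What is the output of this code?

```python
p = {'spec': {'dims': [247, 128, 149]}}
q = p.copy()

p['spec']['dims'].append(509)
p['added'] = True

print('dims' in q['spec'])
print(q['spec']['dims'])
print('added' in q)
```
True
[247, 128, 149, 509]
False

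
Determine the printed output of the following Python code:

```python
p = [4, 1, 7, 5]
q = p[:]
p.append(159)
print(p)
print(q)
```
[4, 1, 7, 5, 159]
[4, 1, 7, 5]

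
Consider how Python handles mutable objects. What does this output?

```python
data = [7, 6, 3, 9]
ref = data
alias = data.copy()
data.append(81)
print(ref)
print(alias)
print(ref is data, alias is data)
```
[7, 6, 3, 9, 81]
[7, 6, 3, 9]
True False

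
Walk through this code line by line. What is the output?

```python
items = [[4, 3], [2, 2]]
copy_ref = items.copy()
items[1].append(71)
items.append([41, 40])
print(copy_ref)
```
[[4, 3], [2, 2, 71]]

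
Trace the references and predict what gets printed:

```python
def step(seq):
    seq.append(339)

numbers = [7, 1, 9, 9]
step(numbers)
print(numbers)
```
[7, 1, 9, 9, 339]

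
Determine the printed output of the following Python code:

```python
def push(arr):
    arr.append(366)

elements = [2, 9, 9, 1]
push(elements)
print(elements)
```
[2, 9, 9, 1, 366]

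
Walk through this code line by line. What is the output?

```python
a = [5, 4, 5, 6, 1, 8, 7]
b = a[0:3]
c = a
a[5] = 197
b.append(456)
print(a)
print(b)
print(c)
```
[5, 4, 5, 6, 1, 197, 7]
[5, 4, 5, 456]
[5, 4, 5, 6, 1, 197, 7]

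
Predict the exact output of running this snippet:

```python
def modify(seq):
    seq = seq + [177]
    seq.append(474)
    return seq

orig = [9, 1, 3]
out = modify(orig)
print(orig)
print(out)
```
[9, 1, 3]
[9, 1, 3, 177, 474]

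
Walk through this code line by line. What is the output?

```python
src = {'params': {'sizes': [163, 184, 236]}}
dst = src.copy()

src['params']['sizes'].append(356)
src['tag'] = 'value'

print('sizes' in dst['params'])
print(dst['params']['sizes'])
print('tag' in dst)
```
True
[163, 184, 236, 356]
False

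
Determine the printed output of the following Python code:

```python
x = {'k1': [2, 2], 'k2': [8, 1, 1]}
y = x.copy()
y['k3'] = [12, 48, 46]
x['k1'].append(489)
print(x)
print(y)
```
{'k1': [2, 2, 489], 'k2': [8, 1, 1]}
{'k1': [2, 2, 489], 'k2': [8, 1, 1], 'k3': [12, 48, 46]}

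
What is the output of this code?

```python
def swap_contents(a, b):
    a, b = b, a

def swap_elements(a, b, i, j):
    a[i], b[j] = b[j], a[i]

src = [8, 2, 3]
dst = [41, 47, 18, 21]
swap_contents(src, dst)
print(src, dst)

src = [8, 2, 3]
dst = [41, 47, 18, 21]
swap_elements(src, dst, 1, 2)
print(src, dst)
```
[8, 2, 3] [41, 47, 18, 21]
[8, 18, 3] [41, 47, 2, 21]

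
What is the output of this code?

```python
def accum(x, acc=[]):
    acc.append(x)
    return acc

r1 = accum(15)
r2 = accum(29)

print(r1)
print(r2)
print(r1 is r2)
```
[15, 29]
[15, 29]
True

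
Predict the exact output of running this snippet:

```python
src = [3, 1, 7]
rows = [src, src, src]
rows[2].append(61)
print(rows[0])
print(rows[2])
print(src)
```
[3, 1, 7, 61]
[3, 1, 7, 61]
[3, 1, 7, 61]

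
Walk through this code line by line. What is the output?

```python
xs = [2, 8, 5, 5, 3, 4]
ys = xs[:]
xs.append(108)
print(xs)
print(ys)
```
[2, 8, 5, 5, 3, 4, 108]
[2, 8, 5, 5, 3, 4]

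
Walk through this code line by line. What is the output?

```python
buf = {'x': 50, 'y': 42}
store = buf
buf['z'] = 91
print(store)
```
{'x': 50, 'y': 42, 'z': 91}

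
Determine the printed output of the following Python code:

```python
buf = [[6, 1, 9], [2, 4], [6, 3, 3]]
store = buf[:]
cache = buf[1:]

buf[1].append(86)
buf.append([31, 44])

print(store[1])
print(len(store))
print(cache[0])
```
[2, 4, 86]
3
[2, 4, 86]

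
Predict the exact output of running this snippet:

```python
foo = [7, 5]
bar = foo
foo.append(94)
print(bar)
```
[7, 5, 94]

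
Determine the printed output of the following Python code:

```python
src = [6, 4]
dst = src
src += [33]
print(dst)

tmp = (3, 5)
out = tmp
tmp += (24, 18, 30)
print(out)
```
[6, 4, 33]
(3, 5)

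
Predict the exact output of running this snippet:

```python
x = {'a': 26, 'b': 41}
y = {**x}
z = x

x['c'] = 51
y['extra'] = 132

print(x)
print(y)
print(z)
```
{'a': 26, 'b': 41, 'c': 51}
{'a': 26, 'b': 41, 'extra': 132}
{'a': 26, 'b': 41, 'c': 51}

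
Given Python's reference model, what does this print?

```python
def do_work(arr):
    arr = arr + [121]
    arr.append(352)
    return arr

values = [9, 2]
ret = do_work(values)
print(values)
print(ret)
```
[9, 2]
[9, 2, 121, 352]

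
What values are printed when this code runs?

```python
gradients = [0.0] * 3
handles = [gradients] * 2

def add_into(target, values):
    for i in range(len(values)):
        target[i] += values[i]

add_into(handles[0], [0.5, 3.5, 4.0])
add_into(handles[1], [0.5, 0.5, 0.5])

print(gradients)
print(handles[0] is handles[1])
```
[1.0, 4.0, 4.5]
True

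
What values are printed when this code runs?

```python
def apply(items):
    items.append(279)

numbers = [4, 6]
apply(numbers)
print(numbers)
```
[4, 6, 279]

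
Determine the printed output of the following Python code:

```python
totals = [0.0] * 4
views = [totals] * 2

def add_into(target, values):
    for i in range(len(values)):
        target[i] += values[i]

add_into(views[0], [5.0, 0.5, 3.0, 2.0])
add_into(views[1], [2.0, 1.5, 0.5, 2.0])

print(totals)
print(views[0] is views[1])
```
[7.0, 2.0, 3.5, 4.0]
True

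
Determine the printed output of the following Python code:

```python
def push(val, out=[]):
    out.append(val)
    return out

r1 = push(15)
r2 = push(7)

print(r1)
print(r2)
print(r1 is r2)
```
[15, 7]
[15, 7]
True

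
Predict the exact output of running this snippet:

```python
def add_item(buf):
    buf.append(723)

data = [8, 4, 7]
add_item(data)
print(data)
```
[8, 4, 7, 723]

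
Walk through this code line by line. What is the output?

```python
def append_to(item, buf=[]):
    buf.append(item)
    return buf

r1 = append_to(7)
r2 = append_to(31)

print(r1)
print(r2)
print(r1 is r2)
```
[7, 31]
[7, 31]
True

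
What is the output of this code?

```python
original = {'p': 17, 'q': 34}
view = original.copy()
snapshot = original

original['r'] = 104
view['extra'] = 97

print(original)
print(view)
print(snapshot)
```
{'p': 17, 'q': 34, 'r': 104}
{'p': 17, 'q': 34, 'extra': 97}
{'p': 17, 'q': 34, 'r': 104}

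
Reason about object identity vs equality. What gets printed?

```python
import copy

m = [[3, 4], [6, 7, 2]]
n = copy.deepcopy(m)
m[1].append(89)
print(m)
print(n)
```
[[3, 4], [6, 7, 2, 89]]
[[3, 4], [6, 7, 2]]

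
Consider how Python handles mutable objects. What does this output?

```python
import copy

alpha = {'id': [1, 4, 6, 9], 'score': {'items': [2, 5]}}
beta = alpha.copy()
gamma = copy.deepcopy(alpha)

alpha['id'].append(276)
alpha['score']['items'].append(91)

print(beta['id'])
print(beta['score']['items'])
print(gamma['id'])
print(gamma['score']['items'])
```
[1, 4, 6, 9, 276]
[2, 5, 91]
[1, 4, 6, 9]
[2, 5]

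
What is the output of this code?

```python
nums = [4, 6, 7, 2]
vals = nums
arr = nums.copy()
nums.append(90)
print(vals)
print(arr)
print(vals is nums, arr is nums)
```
[4, 6, 7, 2, 90]
[4, 6, 7, 2]
True False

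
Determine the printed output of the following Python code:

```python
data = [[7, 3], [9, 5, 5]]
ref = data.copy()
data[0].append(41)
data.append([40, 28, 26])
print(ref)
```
[[7, 3, 41], [9, 5, 5]]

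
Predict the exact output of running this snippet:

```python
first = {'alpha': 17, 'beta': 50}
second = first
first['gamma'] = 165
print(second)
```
{'alpha': 17, 'beta': 50, 'gamma': 165}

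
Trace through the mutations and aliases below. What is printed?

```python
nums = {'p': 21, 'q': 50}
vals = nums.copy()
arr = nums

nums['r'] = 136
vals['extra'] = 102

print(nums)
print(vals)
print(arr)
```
{'p': 21, 'q': 50, 'r': 136}
{'p': 21, 'q': 50, 'extra': 102}
{'p': 21, 'q': 50, 'r': 136}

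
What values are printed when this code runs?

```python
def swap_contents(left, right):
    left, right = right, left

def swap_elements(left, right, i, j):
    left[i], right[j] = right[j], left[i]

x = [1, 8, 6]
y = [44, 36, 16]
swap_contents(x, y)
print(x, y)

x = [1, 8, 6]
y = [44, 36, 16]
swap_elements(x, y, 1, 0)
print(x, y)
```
[1, 8, 6] [44, 36, 16]
[1, 44, 6] [8, 36, 16]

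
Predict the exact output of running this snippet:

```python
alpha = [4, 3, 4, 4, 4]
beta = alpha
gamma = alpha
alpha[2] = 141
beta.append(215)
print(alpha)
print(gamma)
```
[4, 3, 141, 4, 4, 215]
[4, 3, 141, 4, 4, 215]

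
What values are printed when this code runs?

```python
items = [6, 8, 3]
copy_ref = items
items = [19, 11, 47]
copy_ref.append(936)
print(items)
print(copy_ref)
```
[19, 11, 47]
[6, 8, 3, 936]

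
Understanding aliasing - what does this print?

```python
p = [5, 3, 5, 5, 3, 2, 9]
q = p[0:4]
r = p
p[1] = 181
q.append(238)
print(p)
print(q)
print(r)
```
[5, 181, 5, 5, 3, 2, 9]
[5, 3, 5, 5, 238]
[5, 181, 5, 5, 3, 2, 9]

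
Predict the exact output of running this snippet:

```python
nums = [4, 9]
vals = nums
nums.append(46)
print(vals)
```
[4, 9, 46]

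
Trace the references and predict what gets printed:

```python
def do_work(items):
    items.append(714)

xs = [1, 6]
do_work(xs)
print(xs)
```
[1, 6, 714]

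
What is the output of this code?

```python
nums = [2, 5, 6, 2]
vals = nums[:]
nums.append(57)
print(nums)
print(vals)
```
[2, 5, 6, 2, 57]
[2, 5, 6, 2]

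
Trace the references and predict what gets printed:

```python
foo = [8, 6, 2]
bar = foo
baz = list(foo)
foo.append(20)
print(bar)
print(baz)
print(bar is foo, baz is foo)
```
[8, 6, 2, 20]
[8, 6, 2]
True False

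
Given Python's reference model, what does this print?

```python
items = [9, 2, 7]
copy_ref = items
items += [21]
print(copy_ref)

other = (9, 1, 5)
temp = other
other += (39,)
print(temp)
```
[9, 2, 7, 21]
(9, 1, 5)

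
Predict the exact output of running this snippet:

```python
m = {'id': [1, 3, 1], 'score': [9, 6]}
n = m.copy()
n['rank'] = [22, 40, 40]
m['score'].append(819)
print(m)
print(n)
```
{'id': [1, 3, 1], 'score': [9, 6, 819]}
{'id': [1, 3, 1], 'score': [9, 6, 819], 'rank': [22, 40, 40]}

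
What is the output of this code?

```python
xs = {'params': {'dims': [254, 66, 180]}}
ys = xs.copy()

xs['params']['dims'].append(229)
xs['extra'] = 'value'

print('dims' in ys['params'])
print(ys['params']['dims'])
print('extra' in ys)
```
True
[254, 66, 180, 229]
False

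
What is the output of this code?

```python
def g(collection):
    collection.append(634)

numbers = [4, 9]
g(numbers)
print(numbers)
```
[4, 9, 634]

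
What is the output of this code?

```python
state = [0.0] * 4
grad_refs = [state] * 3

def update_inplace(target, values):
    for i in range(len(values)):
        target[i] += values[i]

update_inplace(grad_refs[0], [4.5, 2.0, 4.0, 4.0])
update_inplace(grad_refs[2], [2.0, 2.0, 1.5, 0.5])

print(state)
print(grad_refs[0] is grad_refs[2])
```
[6.5, 4.0, 5.5, 4.5]
True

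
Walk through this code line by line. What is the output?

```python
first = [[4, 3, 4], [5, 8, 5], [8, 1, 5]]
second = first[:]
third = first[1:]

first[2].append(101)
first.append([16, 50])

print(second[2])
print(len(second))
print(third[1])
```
[8, 1, 5, 101]
3
[8, 1, 5, 101]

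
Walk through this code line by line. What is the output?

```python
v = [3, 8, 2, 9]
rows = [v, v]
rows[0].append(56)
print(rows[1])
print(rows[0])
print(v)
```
[3, 8, 2, 9, 56]
[3, 8, 2, 9, 56]
[3, 8, 2, 9, 56]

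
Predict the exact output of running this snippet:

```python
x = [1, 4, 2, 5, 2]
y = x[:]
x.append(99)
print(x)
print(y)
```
[1, 4, 2, 5, 2, 99]
[1, 4, 2, 5, 2]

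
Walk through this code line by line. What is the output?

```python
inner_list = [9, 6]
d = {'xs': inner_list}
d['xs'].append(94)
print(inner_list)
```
[9, 6, 94]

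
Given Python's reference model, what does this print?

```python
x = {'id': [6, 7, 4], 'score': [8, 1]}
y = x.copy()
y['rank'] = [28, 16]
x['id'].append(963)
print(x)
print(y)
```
{'id': [6, 7, 4, 963], 'score': [8, 1]}
{'id': [6, 7, 4, 963], 'score': [8, 1], 'rank': [28, 16]}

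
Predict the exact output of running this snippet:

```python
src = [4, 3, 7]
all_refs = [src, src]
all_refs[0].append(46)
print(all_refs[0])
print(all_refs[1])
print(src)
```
[4, 3, 7, 46]
[4, 3, 7, 46]
[4, 3, 7, 46]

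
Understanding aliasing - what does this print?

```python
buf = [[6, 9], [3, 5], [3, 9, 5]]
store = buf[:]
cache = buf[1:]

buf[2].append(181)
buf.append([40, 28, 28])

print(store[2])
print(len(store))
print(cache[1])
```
[3, 9, 5, 181]
3
[3, 9, 5, 181]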